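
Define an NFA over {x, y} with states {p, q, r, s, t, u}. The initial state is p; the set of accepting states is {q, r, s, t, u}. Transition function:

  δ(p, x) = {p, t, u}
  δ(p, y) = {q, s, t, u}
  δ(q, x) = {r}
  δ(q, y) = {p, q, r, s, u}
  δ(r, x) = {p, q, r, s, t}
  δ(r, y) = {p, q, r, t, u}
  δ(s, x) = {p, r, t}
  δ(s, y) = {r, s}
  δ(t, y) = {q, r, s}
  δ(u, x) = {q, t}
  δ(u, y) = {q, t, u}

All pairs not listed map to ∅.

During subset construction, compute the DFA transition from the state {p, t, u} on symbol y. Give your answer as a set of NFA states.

δ(p,y) = {q, s, t, u}; δ(t,y) = {q, r, s}; δ(u,y) = {q, t, u}.
Union: {q, r, s, t, u}.

{q, r, s, t, u}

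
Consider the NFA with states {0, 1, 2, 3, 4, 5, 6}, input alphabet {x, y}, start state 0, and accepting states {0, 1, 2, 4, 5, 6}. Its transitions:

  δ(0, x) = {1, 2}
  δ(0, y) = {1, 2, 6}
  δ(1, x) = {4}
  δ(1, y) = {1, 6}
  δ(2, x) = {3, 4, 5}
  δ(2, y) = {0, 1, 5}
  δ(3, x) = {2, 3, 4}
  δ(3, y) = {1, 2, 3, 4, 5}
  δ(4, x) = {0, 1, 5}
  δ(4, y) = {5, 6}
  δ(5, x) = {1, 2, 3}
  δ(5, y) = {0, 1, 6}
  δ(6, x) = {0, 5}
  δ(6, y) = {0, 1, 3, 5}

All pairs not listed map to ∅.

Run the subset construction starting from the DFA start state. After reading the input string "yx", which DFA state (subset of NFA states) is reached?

Start: {0}.
δ(0,y) = {1, 2, 6}.
Union: {1, 2, 6}.
After y: {1, 2, 6}.
δ(1,x) = {4}; δ(2,x) = {3, 4, 5}; δ(6,x) = {0, 5}.
Union: {0, 3, 4, 5}.
After x: {0, 3, 4, 5}.

{0, 3, 4, 5}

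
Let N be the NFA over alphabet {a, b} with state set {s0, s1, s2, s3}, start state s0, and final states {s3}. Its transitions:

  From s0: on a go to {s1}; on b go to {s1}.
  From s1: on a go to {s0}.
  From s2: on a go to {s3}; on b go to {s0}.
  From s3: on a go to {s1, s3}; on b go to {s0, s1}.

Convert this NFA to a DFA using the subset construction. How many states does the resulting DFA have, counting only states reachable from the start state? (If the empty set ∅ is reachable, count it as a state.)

3

Start state of the DFA: {s0}.
{s0} --a--> {s1}  [new]
{s0} --b--> {s1}  [seen]
{s1} --a--> {s0}  [seen]
{s1} --b--> ∅  [new]
∅ --a--> ∅  [seen]
∅ --b--> ∅  [seen]
Reachable DFA states: {s0}, {s1}, ∅.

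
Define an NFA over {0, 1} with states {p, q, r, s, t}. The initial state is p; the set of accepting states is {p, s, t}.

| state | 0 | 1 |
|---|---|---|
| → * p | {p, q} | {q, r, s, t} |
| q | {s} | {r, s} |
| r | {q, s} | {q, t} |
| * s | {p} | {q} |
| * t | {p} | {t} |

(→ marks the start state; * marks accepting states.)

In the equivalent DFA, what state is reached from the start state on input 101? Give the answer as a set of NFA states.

{q, r, s, t}

Start: {p}.
δ(p,1) = {q, r, s, t}.
Union: {q, r, s, t}.
After 1: {q, r, s, t}.
δ(q,0) = {s}; δ(r,0) = {q, s}; δ(s,0) = {p}; δ(t,0) = {p}.
Union: {p, q, s}.
After 0: {p, q, s}.
δ(p,1) = {q, r, s, t}; δ(q,1) = {r, s}; δ(s,1) = {q}.
Union: {q, r, s, t}.
After 1: {q, r, s, t}.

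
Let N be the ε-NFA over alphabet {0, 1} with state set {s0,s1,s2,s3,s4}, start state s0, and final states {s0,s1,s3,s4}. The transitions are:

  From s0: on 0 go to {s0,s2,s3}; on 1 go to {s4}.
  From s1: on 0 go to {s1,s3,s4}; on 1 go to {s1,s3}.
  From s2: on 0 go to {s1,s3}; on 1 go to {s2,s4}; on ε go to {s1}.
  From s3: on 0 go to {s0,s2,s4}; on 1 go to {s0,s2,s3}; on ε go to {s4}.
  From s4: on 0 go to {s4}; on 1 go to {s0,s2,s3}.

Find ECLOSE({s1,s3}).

{s1,s3,s4}

Begin with {s1,s3}.
s3 →ε {s4}; add s4.
ε-closure = {s1,s3,s4}.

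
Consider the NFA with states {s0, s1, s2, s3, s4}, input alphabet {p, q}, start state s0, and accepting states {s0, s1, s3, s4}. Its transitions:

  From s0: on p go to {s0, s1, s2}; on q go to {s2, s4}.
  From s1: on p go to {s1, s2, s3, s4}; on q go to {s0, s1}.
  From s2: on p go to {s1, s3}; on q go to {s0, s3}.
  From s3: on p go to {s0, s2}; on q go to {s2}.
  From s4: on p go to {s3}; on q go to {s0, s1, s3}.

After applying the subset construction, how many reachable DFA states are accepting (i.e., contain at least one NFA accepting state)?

Start state of the DFA: {s0}.
{s0} --p--> {s0, s1, s2}  [new]
{s0} --q--> {s2, s4}  [new]
{s0, s1, s2} --p--> {s0, s1, s2, s3, s4}  [new]
{s0, s1, s2} --q--> {s0, s1, s2, s3, s4}  [seen]
{s2, s4} --p--> {s1, s3}  [new]
{s2, s4} --q--> {s0, s1, s3}  [new]
{s0, s1, s2, s3, s4} --p--> {s0, s1, s2, s3, s4}  [seen]
{s0, s1, s2, s3, s4} --q--> {s0, s1, s2, s3, s4}  [seen]
{s1, s3} --p--> {s0, s1, s2, s3, s4}  [seen]
{s1, s3} --q--> {s0, s1, s2}  [seen]
{s0, s1, s3} --p--> {s0, s1, s2, s3, s4}  [seen]
{s0, s1, s3} --q--> {s0, s1, s2, s4}  [new]
{s0, s1, s2, s4} --p--> {s0, s1, s2, s3, s4}  [seen]
{s0, s1, s2, s4} --q--> {s0, s1, s2, s3, s4}  [seen]
Reachable DFA states: {s0}, {s0, s1, s2}, {s2, s4}, {s0, s1, s2, s3, s4}, {s1, s3}, {s0, s1, s3}, {s0, s1, s2, s4}.
Accepting DFA states (contain an NFA accepting state): {s0}, {s0, s1, s2}, {s2, s4}, {s0, s1, s2, s3, s4}, {s1, s3}, {s0, s1, s3}, {s0, s1, s2, s4}.

7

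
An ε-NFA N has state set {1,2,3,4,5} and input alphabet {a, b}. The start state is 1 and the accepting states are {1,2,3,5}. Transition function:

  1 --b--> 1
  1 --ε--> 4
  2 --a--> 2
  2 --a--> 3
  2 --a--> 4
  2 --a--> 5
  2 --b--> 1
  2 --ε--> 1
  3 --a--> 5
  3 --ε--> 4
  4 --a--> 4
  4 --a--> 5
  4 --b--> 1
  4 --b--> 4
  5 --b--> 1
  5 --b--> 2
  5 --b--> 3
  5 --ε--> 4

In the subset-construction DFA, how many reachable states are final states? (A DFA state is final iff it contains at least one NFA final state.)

Start state of the DFA: {1,4} (ε-closure of the NFA start).
{1,4} --a--> {4,5}  [new]
{1,4} --b--> {1,4}  [seen]
{4,5} --a--> {4,5}  [seen]
{4,5} --b--> {1,2,3,4}  [new]
{1,2,3,4} --a--> {1,2,3,4,5}  [new]
{1,2,3,4} --b--> {1,4}  [seen]
{1,2,3,4,5} --a--> {1,2,3,4,5}  [seen]
{1,2,3,4,5} --b--> {1,2,3,4}  [seen]
Reachable DFA states: {1,4}, {4,5}, {1,2,3,4}, {1,2,3,4,5}.
Accepting DFA states (contain an NFA accepting state): {1,4}, {4,5}, {1,2,3,4}, {1,2,3,4,5}.

4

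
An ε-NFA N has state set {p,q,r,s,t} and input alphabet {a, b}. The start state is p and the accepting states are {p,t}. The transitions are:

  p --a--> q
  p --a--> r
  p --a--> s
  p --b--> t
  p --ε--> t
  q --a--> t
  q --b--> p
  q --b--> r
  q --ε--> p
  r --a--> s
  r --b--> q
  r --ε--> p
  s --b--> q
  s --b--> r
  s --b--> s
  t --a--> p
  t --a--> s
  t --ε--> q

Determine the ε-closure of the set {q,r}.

Begin with {q,r}.
q →ε {p}; add p.
p →ε {t}; add t.
ε-closure = {p,q,r,t}.

{p,q,r,t}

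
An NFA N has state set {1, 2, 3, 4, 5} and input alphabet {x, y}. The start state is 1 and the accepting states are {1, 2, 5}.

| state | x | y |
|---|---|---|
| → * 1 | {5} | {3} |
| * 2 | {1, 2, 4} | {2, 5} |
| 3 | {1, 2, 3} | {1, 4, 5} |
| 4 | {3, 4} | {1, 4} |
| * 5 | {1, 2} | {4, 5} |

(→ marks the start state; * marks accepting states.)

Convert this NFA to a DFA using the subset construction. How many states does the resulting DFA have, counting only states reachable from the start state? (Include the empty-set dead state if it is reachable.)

12

Start state of the DFA: {1}.
{1} --x--> {5}  [new]
{1} --y--> {3}  [new]
{5} --x--> {1, 2}  [new]
{5} --y--> {4, 5}  [new]
{3} --x--> {1, 2, 3}  [new]
{3} --y--> {1, 4, 5}  [new]
{1, 2} --x--> {1, 2, 4, 5}  [new]
{1, 2} --y--> {2, 3, 5}  [new]
{4, 5} --x--> {1, 2, 3, 4}  [new]
{4, 5} --y--> {1, 4, 5}  [seen]
{1, 2, 3} --x--> {1, 2, 3, 4, 5}  [new]
{1, 2, 3} --y--> {1, 2, 3, 4, 5}  [seen]
{1, 4, 5} --x--> {1, 2, 3, 4, 5}  [seen]
{1, 4, 5} --y--> {1, 3, 4, 5}  [new]
{1, 2, 4, 5} --x--> {1, 2, 3, 4, 5}  [seen]
{1, 2, 4, 5} --y--> {1, 2, 3, 4, 5}  [seen]
{2, 3, 5} --x--> {1, 2, 3, 4}  [seen]
{2, 3, 5} --y--> {1, 2, 4, 5}  [seen]
{1, 2, 3, 4} --x--> {1, 2, 3, 4, 5}  [seen]
{1, 2, 3, 4} --y--> {1, 2, 3, 4, 5}  [seen]
{1, 2, 3, 4, 5} --x--> {1, 2, 3, 4, 5}  [seen]
{1, 2, 3, 4, 5} --y--> {1, 2, 3, 4, 5}  [seen]
{1, 3, 4, 5} --x--> {1, 2, 3, 4, 5}  [seen]
{1, 3, 4, 5} --y--> {1, 3, 4, 5}  [seen]
Reachable DFA states: {1}, {5}, {3}, {1, 2}, {4, 5}, {1, 2, 3}, {1, 4, 5}, {1, 2, 4, 5}, {2, 3, 5}, {1, 2, 3, 4}, {1, 2, 3, 4, 5}, {1, 3, 4, 5}.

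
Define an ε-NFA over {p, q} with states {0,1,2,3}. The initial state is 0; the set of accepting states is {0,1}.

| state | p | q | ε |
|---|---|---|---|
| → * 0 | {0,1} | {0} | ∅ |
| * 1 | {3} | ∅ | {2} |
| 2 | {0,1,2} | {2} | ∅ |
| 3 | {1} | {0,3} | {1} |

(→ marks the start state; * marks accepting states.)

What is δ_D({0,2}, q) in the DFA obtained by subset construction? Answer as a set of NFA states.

{0,2}

δ(0,q) = {0}; δ(2,q) = {2}.
Union: {0,2}.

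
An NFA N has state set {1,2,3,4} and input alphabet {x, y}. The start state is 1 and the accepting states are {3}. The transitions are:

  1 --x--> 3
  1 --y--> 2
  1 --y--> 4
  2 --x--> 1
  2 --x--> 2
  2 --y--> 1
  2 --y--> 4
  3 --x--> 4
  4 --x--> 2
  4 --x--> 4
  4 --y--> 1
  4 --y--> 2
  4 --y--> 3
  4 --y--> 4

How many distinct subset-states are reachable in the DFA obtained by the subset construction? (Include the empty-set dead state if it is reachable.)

7

Start state of the DFA: {1}.
{1} --x--> {3}  [new]
{1} --y--> {2,4}  [new]
{3} --x--> {4}  [new]
{3} --y--> ∅  [new]
{2,4} --x--> {1,2,4}  [new]
{2,4} --y--> {1,2,3,4}  [new]
{4} --x--> {2,4}  [seen]
{4} --y--> {1,2,3,4}  [seen]
∅ --x--> ∅  [seen]
∅ --y--> ∅  [seen]
{1,2,4} --x--> {1,2,3,4}  [seen]
{1,2,4} --y--> {1,2,3,4}  [seen]
{1,2,3,4} --x--> {1,2,3,4}  [seen]
{1,2,3,4} --y--> {1,2,3,4}  [seen]
Reachable DFA states: {1}, {3}, {2,4}, {4}, ∅, {1,2,4}, {1,2,3,4}.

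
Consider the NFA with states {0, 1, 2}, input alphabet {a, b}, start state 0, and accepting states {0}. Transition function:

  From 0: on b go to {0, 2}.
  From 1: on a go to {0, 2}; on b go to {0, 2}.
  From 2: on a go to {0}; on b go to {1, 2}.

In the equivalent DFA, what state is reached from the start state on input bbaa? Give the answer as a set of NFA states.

Start: {0}.
δ(0,b) = {0, 2}.
Union: {0, 2}.
After b: {0, 2}.
δ(0,b) = {0, 2}; δ(2,b) = {1, 2}.
Union: {0, 1, 2}.
After b: {0, 1, 2}.
δ(0,a) = ∅; δ(1,a) = {0, 2}; δ(2,a) = {0}.
Union: {0, 2}.
After a: {0, 2}.
δ(0,a) = ∅; δ(2,a) = {0}.
Union: {0}.
After a: {0}.

{0}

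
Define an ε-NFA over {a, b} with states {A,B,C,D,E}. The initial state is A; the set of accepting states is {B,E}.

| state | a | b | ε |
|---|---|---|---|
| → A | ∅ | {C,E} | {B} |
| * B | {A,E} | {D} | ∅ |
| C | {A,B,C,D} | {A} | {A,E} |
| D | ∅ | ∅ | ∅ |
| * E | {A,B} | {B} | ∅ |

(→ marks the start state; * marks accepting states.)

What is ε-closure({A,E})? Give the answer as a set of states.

Begin with {A,E}.
A →ε {B}; add B.
ε-closure = {A,B,E}.

{A,B,E}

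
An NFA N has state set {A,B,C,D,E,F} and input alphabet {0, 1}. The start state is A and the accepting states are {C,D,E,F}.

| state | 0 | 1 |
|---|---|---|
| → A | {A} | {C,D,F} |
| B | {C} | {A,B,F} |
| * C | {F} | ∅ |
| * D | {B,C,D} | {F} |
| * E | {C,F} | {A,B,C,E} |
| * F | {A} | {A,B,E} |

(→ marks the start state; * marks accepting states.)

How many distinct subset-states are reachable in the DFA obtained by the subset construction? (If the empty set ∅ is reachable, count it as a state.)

Start state of the DFA: {A}.
{A} --0--> {A}  [seen]
{A} --1--> {C,D,F}  [new]
{C,D,F} --0--> {A,B,C,D,F}  [new]
{C,D,F} --1--> {A,B,E,F}  [new]
{A,B,C,D,F} --0--> {A,B,C,D,F}  [seen]
{A,B,C,D,F} --1--> {A,B,C,D,E,F}  [new]
{A,B,E,F} --0--> {A,C,F}  [new]
{A,B,E,F} --1--> {A,B,C,D,E,F}  [seen]
{A,B,C,D,E,F} --0--> {A,B,C,D,F}  [seen]
{A,B,C,D,E,F} --1--> {A,B,C,D,E,F}  [seen]
{A,C,F} --0--> {A,F}  [new]
{A,C,F} --1--> {A,B,C,D,E,F}  [seen]
{A,F} --0--> {A}  [seen]
{A,F} --1--> {A,B,C,D,E,F}  [seen]
Reachable DFA states: {A}, {C,D,F}, {A,B,C,D,F}, {A,B,E,F}, {A,B,C,D,E,F}, {A,C,F}, {A,F}.

7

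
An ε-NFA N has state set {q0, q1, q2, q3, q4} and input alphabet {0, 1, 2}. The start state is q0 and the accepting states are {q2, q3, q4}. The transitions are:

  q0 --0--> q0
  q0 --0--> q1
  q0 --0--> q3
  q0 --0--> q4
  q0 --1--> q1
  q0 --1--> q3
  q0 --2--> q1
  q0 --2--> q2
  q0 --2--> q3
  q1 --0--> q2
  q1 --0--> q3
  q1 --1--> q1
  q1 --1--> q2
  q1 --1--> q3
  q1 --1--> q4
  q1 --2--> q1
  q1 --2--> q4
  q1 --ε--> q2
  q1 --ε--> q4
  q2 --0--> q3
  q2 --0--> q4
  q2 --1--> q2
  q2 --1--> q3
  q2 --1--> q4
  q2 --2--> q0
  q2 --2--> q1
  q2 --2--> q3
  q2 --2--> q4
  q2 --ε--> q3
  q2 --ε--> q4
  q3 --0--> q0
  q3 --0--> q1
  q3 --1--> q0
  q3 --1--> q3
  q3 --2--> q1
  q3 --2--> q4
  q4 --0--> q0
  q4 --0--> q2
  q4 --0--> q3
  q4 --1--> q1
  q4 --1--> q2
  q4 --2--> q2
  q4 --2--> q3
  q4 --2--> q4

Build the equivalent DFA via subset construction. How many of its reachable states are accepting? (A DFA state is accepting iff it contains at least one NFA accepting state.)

Start state of the DFA: {q0} (ε-closure of the NFA start).
{q0} --0--> {q0, q1, q2, q3, q4}  [new]
{q0} --1--> {q1, q2, q3, q4}  [new]
{q0} --2--> {q1, q2, q3, q4}  [seen]
{q0, q1, q2, q3, q4} --0--> {q0, q1, q2, q3, q4}  [seen]
{q0, q1, q2, q3, q4} --1--> {q0, q1, q2, q3, q4}  [seen]
{q0, q1, q2, q3, q4} --2--> {q0, q1, q2, q3, q4}  [seen]
{q1, q2, q3, q4} --0--> {q0, q1, q2, q3, q4}  [seen]
{q1, q2, q3, q4} --1--> {q0, q1, q2, q3, q4}  [seen]
{q1, q2, q3, q4} --2--> {q0, q1, q2, q3, q4}  [seen]
Reachable DFA states: {q0}, {q0, q1, q2, q3, q4}, {q1, q2, q3, q4}.
Accepting DFA states (contain an NFA accepting state): {q0, q1, q2, q3, q4}, {q1, q2, q3, q4}.

2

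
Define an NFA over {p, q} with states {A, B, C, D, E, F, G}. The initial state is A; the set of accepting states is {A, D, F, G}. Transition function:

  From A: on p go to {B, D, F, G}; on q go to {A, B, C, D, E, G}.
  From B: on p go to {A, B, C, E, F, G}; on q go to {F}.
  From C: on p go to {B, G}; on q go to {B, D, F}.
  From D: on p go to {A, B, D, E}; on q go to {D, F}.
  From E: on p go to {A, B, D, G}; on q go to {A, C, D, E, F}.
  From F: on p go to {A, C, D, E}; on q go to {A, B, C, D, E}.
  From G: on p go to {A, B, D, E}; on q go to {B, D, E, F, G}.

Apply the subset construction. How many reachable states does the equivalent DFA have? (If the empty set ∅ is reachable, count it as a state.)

4

Start state of the DFA: {A}.
{A} --p--> {B, D, F, G}  [new]
{A} --q--> {A, B, C, D, E, G}  [new]
{B, D, F, G} --p--> {A, B, C, D, E, F, G}  [new]
{B, D, F, G} --q--> {A, B, C, D, E, F, G}  [seen]
{A, B, C, D, E, G} --p--> {A, B, C, D, E, F, G}  [seen]
{A, B, C, D, E, G} --q--> {A, B, C, D, E, F, G}  [seen]
{A, B, C, D, E, F, G} --p--> {A, B, C, D, E, F, G}  [seen]
{A, B, C, D, E, F, G} --q--> {A, B, C, D, E, F, G}  [seen]
Reachable DFA states: {A}, {B, D, F, G}, {A, B, C, D, E, G}, {A, B, C, D, E, F, G}.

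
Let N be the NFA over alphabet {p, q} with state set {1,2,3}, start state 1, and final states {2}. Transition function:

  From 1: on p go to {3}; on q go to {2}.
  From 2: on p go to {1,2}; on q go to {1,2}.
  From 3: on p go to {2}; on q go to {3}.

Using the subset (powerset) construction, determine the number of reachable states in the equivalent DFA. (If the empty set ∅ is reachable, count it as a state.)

5

Start state of the DFA: {1}.
{1} --p--> {3}  [new]
{1} --q--> {2}  [new]
{3} --p--> {2}  [seen]
{3} --q--> {3}  [seen]
{2} --p--> {1,2}  [new]
{2} --q--> {1,2}  [seen]
{1,2} --p--> {1,2,3}  [new]
{1,2} --q--> {1,2}  [seen]
{1,2,3} --p--> {1,2,3}  [seen]
{1,2,3} --q--> {1,2,3}  [seen]
Reachable DFA states: {1}, {3}, {2}, {1,2}, {1,2,3}.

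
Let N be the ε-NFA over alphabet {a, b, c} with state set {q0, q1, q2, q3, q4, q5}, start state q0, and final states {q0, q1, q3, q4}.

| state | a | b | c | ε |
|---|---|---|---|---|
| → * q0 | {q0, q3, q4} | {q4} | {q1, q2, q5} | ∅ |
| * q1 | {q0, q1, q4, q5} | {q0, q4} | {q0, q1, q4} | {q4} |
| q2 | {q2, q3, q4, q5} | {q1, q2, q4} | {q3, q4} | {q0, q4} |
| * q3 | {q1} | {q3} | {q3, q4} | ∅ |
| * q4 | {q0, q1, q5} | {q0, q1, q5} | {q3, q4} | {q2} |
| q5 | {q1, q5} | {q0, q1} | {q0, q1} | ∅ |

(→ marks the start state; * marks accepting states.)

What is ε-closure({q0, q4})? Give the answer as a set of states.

Begin with {q0, q4}.
q4 →ε {q2}; add q2.
ε-closure = {q0, q2, q4}.

{q0, q2, q4}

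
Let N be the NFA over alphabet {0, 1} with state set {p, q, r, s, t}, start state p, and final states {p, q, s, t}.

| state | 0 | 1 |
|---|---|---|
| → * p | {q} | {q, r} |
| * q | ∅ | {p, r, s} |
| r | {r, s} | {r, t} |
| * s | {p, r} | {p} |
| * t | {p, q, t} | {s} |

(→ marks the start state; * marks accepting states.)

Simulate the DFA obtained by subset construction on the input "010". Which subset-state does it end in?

Start: {p}.
δ(p,0) = {q}.
Union: {q}.
After 0: {q}.
δ(q,1) = {p, r, s}.
Union: {p, r, s}.
After 1: {p, r, s}.
δ(p,0) = {q}; δ(r,0) = {r, s}; δ(s,0) = {p, r}.
Union: {p, q, r, s}.
After 0: {p, q, r, s}.

{p, q, r, s}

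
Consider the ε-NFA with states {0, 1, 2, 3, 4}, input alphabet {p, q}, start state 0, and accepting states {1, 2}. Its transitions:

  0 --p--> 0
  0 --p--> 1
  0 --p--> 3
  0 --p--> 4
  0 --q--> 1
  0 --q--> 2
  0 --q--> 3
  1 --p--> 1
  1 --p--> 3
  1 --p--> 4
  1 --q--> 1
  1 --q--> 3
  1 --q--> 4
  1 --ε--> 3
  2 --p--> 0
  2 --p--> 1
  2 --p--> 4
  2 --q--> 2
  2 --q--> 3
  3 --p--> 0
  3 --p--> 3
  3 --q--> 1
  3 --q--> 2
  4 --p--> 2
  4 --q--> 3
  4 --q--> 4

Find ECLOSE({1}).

Begin with {1}.
1 →ε {3}; add 3.
ε-closure = {1, 3}.

{1, 3}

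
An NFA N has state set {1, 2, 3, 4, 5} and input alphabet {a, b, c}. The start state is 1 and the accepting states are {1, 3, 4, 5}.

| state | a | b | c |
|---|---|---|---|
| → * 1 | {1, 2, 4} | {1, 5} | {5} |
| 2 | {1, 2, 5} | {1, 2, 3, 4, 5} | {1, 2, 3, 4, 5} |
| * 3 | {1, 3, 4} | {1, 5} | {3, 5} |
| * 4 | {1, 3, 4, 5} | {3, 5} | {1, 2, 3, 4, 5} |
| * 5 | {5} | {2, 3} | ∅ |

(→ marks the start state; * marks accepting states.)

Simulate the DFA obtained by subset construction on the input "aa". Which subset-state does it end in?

{1, 2, 3, 4, 5}

Start: {1}.
δ(1,a) = {1, 2, 4}.
Union: {1, 2, 4}.
After a: {1, 2, 4}.
δ(1,a) = {1, 2, 4}; δ(2,a) = {1, 2, 5}; δ(4,a) = {1, 3, 4, 5}.
Union: {1, 2, 3, 4, 5}.
After a: {1, 2, 3, 4, 5}.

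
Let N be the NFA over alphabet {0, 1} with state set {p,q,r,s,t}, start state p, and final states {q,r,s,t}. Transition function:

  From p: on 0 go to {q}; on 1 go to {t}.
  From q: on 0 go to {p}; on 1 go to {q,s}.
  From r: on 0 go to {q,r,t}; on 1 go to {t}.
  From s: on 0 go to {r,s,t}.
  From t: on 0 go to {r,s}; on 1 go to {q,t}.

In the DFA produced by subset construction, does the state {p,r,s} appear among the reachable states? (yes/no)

Start state of the DFA: {p}.
{p} --0--> {q}  [new]
{p} --1--> {t}  [new]
{q} --0--> {p}  [seen]
{q} --1--> {q,s}  [new]
{t} --0--> {r,s}  [new]
{t} --1--> {q,t}  [new]
{q,s} --0--> {p,r,s,t}  [new]
{q,s} --1--> {q,s}  [seen]
{r,s} --0--> {q,r,s,t}  [new]
{r,s} --1--> {t}  [seen]
{q,t} --0--> {p,r,s}  [new]
{q,t} --1--> {q,s,t}  [new]
{p,r,s,t} --0--> {q,r,s,t}  [seen]
{p,r,s,t} --1--> {q,t}  [seen]
{q,r,s,t} --0--> {p,q,r,s,t}  [new]
{q,r,s,t} --1--> {q,s,t}  [seen]
{p,r,s} --0--> {q,r,s,t}  [seen]
{p,r,s} --1--> {t}  [seen]
{q,s,t} --0--> {p,r,s,t}  [seen]
{q,s,t} --1--> {q,s,t}  [seen]
{p,q,r,s,t} --0--> {p,q,r,s,t}  [seen]
{p,q,r,s,t} --1--> {q,s,t}  [seen]
Reachable DFA states: {p}, {q}, {t}, {q,s}, {r,s}, {q,t}, {p,r,s,t}, {q,r,s,t}, {p,r,s}, {q,s,t}, {p,q,r,s,t}.
{p,r,s} is among them.

yes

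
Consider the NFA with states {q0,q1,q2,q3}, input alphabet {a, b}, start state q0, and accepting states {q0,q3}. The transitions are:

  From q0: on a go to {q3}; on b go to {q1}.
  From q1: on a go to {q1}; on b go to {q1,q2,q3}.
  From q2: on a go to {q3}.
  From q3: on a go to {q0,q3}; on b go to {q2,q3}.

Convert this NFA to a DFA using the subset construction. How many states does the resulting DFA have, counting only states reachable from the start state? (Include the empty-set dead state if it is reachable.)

7

Start state of the DFA: {q0}.
{q0} --a--> {q3}  [new]
{q0} --b--> {q1}  [new]
{q3} --a--> {q0,q3}  [new]
{q3} --b--> {q2,q3}  [new]
{q1} --a--> {q1}  [seen]
{q1} --b--> {q1,q2,q3}  [new]
{q0,q3} --a--> {q0,q3}  [seen]
{q0,q3} --b--> {q1,q2,q3}  [seen]
{q2,q3} --a--> {q0,q3}  [seen]
{q2,q3} --b--> {q2,q3}  [seen]
{q1,q2,q3} --a--> {q0,q1,q3}  [new]
{q1,q2,q3} --b--> {q1,q2,q3}  [seen]
{q0,q1,q3} --a--> {q0,q1,q3}  [seen]
{q0,q1,q3} --b--> {q1,q2,q3}  [seen]
Reachable DFA states: {q0}, {q3}, {q1}, {q0,q3}, {q2,q3}, {q1,q2,q3}, {q0,q1,q3}.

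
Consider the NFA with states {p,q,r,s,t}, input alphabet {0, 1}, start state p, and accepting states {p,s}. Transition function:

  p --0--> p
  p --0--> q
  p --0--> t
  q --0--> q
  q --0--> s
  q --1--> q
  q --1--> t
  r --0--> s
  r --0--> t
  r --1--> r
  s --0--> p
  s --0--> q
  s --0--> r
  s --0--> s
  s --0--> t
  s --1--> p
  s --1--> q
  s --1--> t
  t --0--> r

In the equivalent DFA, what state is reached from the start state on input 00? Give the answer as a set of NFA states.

Start: {p}.
δ(p,0) = {p,q,t}.
Union: {p,q,t}.
After 0: {p,q,t}.
δ(p,0) = {p,q,t}; δ(q,0) = {q,s}; δ(t,0) = {r}.
Union: {p,q,r,s,t}.
After 0: {p,q,r,s,t}.

{p,q,r,s,t}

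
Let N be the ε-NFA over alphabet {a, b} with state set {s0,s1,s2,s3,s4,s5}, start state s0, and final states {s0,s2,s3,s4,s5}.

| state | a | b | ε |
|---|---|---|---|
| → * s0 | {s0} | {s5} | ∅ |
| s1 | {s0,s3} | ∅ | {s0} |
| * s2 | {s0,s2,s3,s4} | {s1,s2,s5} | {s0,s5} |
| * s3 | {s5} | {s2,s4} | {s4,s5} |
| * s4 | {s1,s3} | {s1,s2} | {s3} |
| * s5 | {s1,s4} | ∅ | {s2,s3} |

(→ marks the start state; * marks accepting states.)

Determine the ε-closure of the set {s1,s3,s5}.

{s0,s1,s2,s3,s4,s5}

Begin with {s1,s3,s5}.
s1 →ε {s0}; add s0.
s3 →ε {s4,s5}; add s4.
s5 →ε {s2,s3}; add s2.
ε-closure = {s0,s1,s2,s3,s4,s5}.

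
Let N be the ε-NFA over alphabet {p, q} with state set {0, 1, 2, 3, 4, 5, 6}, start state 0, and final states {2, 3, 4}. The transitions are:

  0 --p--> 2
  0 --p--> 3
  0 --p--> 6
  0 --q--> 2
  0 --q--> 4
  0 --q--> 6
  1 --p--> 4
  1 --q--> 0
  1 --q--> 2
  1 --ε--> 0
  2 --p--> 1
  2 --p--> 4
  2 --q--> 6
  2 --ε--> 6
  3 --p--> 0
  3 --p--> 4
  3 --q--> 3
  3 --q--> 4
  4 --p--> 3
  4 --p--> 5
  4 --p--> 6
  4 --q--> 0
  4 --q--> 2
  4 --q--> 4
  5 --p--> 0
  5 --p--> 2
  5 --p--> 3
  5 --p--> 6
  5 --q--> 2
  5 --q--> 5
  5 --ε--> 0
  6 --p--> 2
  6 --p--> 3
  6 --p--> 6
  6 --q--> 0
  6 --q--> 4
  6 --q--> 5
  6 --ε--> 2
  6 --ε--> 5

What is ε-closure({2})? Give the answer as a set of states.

{0, 2, 5, 6}

Begin with {2}.
2 →ε {6}; add 6.
6 →ε {2, 5}; add 5.
5 →ε {0}; add 0.
ε-closure = {0, 2, 5, 6}.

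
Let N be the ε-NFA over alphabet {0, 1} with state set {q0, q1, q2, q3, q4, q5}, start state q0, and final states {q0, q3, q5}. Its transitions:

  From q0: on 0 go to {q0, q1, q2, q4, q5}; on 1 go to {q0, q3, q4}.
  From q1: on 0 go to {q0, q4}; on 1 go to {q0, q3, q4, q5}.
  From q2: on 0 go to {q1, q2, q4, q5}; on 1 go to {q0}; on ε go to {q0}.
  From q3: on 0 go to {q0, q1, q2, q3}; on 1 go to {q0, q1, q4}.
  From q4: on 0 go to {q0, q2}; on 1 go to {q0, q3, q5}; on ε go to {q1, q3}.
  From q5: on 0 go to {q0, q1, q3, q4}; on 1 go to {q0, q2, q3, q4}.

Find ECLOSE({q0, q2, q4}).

{q0, q1, q2, q3, q4}

Begin with {q0, q2, q4}.
q4 →ε {q1, q3}; add q1, q3.
ε-closure = {q0, q1, q2, q3, q4}.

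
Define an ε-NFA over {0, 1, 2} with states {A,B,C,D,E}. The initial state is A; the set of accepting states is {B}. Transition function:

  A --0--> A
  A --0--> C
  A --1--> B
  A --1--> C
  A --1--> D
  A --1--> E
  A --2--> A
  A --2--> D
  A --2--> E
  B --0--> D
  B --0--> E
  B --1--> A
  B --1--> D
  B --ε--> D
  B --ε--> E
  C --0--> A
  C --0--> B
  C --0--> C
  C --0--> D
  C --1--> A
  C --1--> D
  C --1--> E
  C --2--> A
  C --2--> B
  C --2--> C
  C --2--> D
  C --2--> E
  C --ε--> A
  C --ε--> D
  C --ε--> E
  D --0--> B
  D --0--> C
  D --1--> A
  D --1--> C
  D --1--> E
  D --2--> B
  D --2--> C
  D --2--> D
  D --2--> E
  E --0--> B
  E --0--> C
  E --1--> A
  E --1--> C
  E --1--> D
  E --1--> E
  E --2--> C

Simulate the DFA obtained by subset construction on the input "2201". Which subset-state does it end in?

Start: {A}.
δ(A,2) = {A,D,E}.
Union: {A,D,E}.
After 2: {A,D,E}.
δ(A,2) = {A,D,E}; δ(D,2) = {B,C,D,E}; δ(E,2) = {C}.
Union: {A,B,C,D,E}.
After 2: {A,B,C,D,E}.
δ(A,0) = {A,C}; δ(B,0) = {D,E}; δ(C,0) = {A,B,C,D}; δ(D,0) = {B,C}; δ(E,0) = {B,C}.
Union: {A,B,C,D,E}.
After 0: {A,B,C,D,E}.
δ(A,1) = {B,C,D,E}; δ(B,1) = {A,D}; δ(C,1) = {A,D,E}; δ(D,1) = {A,C,E}; δ(E,1) = {A,C,D,E}.
Union: {A,B,C,D,E}.
After 1: {A,B,C,D,E}.

{A,B,C,D,E}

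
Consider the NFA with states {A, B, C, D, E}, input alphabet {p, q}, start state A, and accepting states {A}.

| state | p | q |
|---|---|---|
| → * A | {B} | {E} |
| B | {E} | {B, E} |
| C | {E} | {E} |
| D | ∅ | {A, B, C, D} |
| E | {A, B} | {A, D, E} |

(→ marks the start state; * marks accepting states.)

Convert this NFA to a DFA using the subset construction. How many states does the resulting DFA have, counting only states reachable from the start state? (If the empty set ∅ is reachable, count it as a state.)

9

Start state of the DFA: {A}.
{A} --p--> {B}  [new]
{A} --q--> {E}  [new]
{B} --p--> {E}  [seen]
{B} --q--> {B, E}  [new]
{E} --p--> {A, B}  [new]
{E} --q--> {A, D, E}  [new]
{B, E} --p--> {A, B, E}  [new]
{B, E} --q--> {A, B, D, E}  [new]
{A, B} --p--> {B, E}  [seen]
{A, B} --q--> {B, E}  [seen]
{A, D, E} --p--> {A, B}  [seen]
{A, D, E} --q--> {A, B, C, D, E}  [new]
{A, B, E} --p--> {A, B, E}  [seen]
{A, B, E} --q--> {A, B, D, E}  [seen]
{A, B, D, E} --p--> {A, B, E}  [seen]
{A, B, D, E} --q--> {A, B, C, D, E}  [seen]
{A, B, C, D, E} --p--> {A, B, E}  [seen]
{A, B, C, D, E} --q--> {A, B, C, D, E}  [seen]
Reachable DFA states: {A}, {B}, {E}, {B, E}, {A, B}, {A, D, E}, {A, B, E}, {A, B, D, E}, {A, B, C, D, E}.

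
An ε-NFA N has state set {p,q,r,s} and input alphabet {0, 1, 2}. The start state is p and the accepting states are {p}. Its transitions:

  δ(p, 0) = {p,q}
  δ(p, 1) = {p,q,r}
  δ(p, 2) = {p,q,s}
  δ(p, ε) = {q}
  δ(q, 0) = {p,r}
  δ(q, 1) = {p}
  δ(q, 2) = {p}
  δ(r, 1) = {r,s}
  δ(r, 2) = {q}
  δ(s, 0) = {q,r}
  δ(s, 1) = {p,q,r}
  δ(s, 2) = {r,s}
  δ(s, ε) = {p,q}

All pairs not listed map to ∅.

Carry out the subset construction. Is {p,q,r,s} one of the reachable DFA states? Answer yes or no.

Start state of the DFA: {p,q} (ε-closure of the NFA start).
{p,q} --0--> {p,q,r}  [new]
{p,q} --1--> {p,q,r}  [seen]
{p,q} --2--> {p,q,s}  [new]
{p,q,r} --0--> {p,q,r}  [seen]
{p,q,r} --1--> {p,q,r,s}  [new]
{p,q,r} --2--> {p,q,s}  [seen]
{p,q,s} --0--> {p,q,r}  [seen]
{p,q,s} --1--> {p,q,r}  [seen]
{p,q,s} --2--> {p,q,r,s}  [seen]
{p,q,r,s} --0--> {p,q,r}  [seen]
{p,q,r,s} --1--> {p,q,r,s}  [seen]
{p,q,r,s} --2--> {p,q,r,s}  [seen]
Reachable DFA states: {p,q}, {p,q,r}, {p,q,s}, {p,q,r,s}.
{p,q,r,s} is among them.

yes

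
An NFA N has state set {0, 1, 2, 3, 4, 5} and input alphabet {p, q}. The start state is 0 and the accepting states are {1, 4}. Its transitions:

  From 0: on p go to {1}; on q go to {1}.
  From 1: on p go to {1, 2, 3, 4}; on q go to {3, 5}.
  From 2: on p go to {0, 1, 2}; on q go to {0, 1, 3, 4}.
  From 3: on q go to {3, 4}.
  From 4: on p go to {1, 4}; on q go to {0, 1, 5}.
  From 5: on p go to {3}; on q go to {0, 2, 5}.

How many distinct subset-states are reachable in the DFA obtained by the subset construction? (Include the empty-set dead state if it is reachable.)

Start state of the DFA: {0}.
{0} --p--> {1}  [new]
{0} --q--> {1}  [seen]
{1} --p--> {1, 2, 3, 4}  [new]
{1} --q--> {3, 5}  [new]
{1, 2, 3, 4} --p--> {0, 1, 2, 3, 4}  [new]
{1, 2, 3, 4} --q--> {0, 1, 3, 4, 5}  [new]
{3, 5} --p--> {3}  [new]
{3, 5} --q--> {0, 2, 3, 4, 5}  [new]
{0, 1, 2, 3, 4} --p--> {0, 1, 2, 3, 4}  [seen]
{0, 1, 2, 3, 4} --q--> {0, 1, 3, 4, 5}  [seen]
{0, 1, 3, 4, 5} --p--> {1, 2, 3, 4}  [seen]
{0, 1, 3, 4, 5} --q--> {0, 1, 2, 3, 4, 5}  [new]
{3} --p--> ∅  [new]
{3} --q--> {3, 4}  [new]
{0, 2, 3, 4, 5} --p--> {0, 1, 2, 3, 4}  [seen]
{0, 2, 3, 4, 5} --q--> {0, 1, 2, 3, 4, 5}  [seen]
{0, 1, 2, 3, 4, 5} --p--> {0, 1, 2, 3, 4}  [seen]
{0, 1, 2, 3, 4, 5} --q--> {0, 1, 2, 3, 4, 5}  [seen]
∅ --p--> ∅  [seen]
∅ --q--> ∅  [seen]
{3, 4} --p--> {1, 4}  [new]
{3, 4} --q--> {0, 1, 3, 4, 5}  [seen]
{1, 4} --p--> {1, 2, 3, 4}  [seen]
{1, 4} --q--> {0, 1, 3, 5}  [new]
{0, 1, 3, 5} --p--> {1, 2, 3, 4}  [seen]
{0, 1, 3, 5} --q--> {0, 1, 2, 3, 4, 5}  [seen]
Reachable DFA states: {0}, {1}, {1, 2, 3, 4}, {3, 5}, {0, 1, 2, 3, 4}, {0, 1, 3, 4, 5}, {3}, {0, 2, 3, 4, 5}, {0, 1, 2, 3, 4, 5}, ∅, {3, 4}, {1, 4}, {0, 1, 3, 5}.

13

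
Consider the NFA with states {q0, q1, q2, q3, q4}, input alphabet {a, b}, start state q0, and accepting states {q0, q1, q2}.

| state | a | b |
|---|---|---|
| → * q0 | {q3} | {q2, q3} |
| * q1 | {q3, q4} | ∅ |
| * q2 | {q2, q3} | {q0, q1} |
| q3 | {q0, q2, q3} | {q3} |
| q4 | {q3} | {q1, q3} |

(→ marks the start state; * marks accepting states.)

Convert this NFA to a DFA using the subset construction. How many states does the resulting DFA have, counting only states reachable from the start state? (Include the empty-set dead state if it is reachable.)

Start state of the DFA: {q0}.
{q0} --a--> {q3}  [new]
{q0} --b--> {q2, q3}  [new]
{q3} --a--> {q0, q2, q3}  [new]
{q3} --b--> {q3}  [seen]
{q2, q3} --a--> {q0, q2, q3}  [seen]
{q2, q3} --b--> {q0, q1, q3}  [new]
{q0, q2, q3} --a--> {q0, q2, q3}  [seen]
{q0, q2, q3} --b--> {q0, q1, q2, q3}  [new]
{q0, q1, q3} --a--> {q0, q2, q3, q4}  [new]
{q0, q1, q3} --b--> {q2, q3}  [seen]
{q0, q1, q2, q3} --a--> {q0, q2, q3, q4}  [seen]
{q0, q1, q2, q3} --b--> {q0, q1, q2, q3}  [seen]
{q0, q2, q3, q4} --a--> {q0, q2, q3}  [seen]
{q0, q2, q3, q4} --b--> {q0, q1, q2, q3}  [seen]
Reachable DFA states: {q0}, {q3}, {q2, q3}, {q0, q2, q3}, {q0, q1, q3}, {q0, q1, q2, q3}, {q0, q2, q3, q4}.

7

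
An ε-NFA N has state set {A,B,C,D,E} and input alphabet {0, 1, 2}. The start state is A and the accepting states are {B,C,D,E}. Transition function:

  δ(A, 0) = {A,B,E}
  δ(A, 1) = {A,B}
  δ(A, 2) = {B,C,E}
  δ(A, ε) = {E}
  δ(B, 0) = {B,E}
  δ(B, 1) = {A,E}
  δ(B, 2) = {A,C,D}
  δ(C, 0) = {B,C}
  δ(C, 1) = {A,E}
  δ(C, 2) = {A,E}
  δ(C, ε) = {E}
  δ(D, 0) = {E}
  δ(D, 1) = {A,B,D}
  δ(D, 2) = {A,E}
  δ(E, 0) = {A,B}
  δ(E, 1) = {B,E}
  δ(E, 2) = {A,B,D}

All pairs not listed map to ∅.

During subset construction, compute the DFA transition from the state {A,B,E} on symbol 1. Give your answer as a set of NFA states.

{A,B,E}

δ(A,1) = {A,B}; δ(B,1) = {A,E}; δ(E,1) = {B,E}.
Union: {A,B,E}.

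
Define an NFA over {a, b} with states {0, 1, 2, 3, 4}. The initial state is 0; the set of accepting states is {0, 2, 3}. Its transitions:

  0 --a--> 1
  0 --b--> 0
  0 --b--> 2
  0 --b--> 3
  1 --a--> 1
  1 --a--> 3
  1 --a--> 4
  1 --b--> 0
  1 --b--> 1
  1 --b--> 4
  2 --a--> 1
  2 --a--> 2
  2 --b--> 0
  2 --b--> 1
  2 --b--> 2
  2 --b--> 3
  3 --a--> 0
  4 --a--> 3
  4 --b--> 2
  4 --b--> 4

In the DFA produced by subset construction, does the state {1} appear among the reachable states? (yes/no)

Start state of the DFA: {0}.
{0} --a--> {1}  [new]
{0} --b--> {0, 2, 3}  [new]
{1} --a--> {1, 3, 4}  [new]
{1} --b--> {0, 1, 4}  [new]
{0, 2, 3} --a--> {0, 1, 2}  [new]
{0, 2, 3} --b--> {0, 1, 2, 3}  [new]
{1, 3, 4} --a--> {0, 1, 3, 4}  [new]
{1, 3, 4} --b--> {0, 1, 2, 4}  [new]
{0, 1, 4} --a--> {1, 3, 4}  [seen]
{0, 1, 4} --b--> {0, 1, 2, 3, 4}  [new]
{0, 1, 2} --a--> {1, 2, 3, 4}  [new]
{0, 1, 2} --b--> {0, 1, 2, 3, 4}  [seen]
{0, 1, 2, 3} --a--> {0, 1, 2, 3, 4}  [seen]
{0, 1, 2, 3} --b--> {0, 1, 2, 3, 4}  [seen]
{0, 1, 3, 4} --a--> {0, 1, 3, 4}  [seen]
{0, 1, 3, 4} --b--> {0, 1, 2, 3, 4}  [seen]
{0, 1, 2, 4} --a--> {1, 2, 3, 4}  [seen]
{0, 1, 2, 4} --b--> {0, 1, 2, 3, 4}  [seen]
{0, 1, 2, 3, 4} --a--> {0, 1, 2, 3, 4}  [seen]
{0, 1, 2, 3, 4} --b--> {0, 1, 2, 3, 4}  [seen]
{1, 2, 3, 4} --a--> {0, 1, 2, 3, 4}  [seen]
{1, 2, 3, 4} --b--> {0, 1, 2, 3, 4}  [seen]
Reachable DFA states: {0}, {1}, {0, 2, 3}, {1, 3, 4}, {0, 1, 4}, {0, 1, 2}, {0, 1, 2, 3}, {0, 1, 3, 4}, {0, 1, 2, 4}, {0, 1, 2, 3, 4}, {1, 2, 3, 4}.
{1} is among them.

yes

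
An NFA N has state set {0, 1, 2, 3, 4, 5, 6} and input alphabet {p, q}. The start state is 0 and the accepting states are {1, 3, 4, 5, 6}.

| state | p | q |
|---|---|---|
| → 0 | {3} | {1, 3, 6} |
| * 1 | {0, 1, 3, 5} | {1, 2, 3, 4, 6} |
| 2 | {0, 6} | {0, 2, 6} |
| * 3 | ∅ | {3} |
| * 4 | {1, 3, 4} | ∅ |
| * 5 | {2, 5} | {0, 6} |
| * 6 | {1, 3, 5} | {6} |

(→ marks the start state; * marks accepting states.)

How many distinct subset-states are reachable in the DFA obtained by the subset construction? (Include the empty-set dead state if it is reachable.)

Start state of the DFA: {0}.
{0} --p--> {3}  [new]
{0} --q--> {1, 3, 6}  [new]
{3} --p--> ∅  [new]
{3} --q--> {3}  [seen]
{1, 3, 6} --p--> {0, 1, 3, 5}  [new]
{1, 3, 6} --q--> {1, 2, 3, 4, 6}  [new]
∅ --p--> ∅  [seen]
∅ --q--> ∅  [seen]
{0, 1, 3, 5} --p--> {0, 1, 2, 3, 5}  [new]
{0, 1, 3, 5} --q--> {0, 1, 2, 3, 4, 6}  [new]
{1, 2, 3, 4, 6} --p--> {0, 1, 3, 4, 5, 6}  [new]
{1, 2, 3, 4, 6} --q--> {0, 1, 2, 3, 4, 6}  [seen]
{0, 1, 2, 3, 5} --p--> {0, 1, 2, 3, 5, 6}  [new]
{0, 1, 2, 3, 5} --q--> {0, 1, 2, 3, 4, 6}  [seen]
{0, 1, 2, 3, 4, 6} --p--> {0, 1, 3, 4, 5, 6}  [seen]
{0, 1, 2, 3, 4, 6} --q--> {0, 1, 2, 3, 4, 6}  [seen]
{0, 1, 3, 4, 5, 6} --p--> {0, 1, 2, 3, 4, 5}  [new]
{0, 1, 3, 4, 5, 6} --q--> {0, 1, 2, 3, 4, 6}  [seen]
{0, 1, 2, 3, 5, 6} --p--> {0, 1, 2, 3, 5, 6}  [seen]
{0, 1, 2, 3, 5, 6} --q--> {0, 1, 2, 3, 4, 6}  [seen]
{0, 1, 2, 3, 4, 5} --p--> {0, 1, 2, 3, 4, 5, 6}  [new]
{0, 1, 2, 3, 4, 5} --q--> {0, 1, 2, 3, 4, 6}  [seen]
{0, 1, 2, 3, 4, 5, 6} --p--> {0, 1, 2, 3, 4, 5, 6}  [seen]
{0, 1, 2, 3, 4, 5, 6} --q--> {0, 1, 2, 3, 4, 6}  [seen]
Reachable DFA states: {0}, {3}, {1, 3, 6}, ∅, {0, 1, 3, 5}, {1, 2, 3, 4, 6}, {0, 1, 2, 3, 5}, {0, 1, 2, 3, 4, 6}, {0, 1, 3, 4, 5, 6}, {0, 1, 2, 3, 5, 6}, {0, 1, 2, 3, 4, 5}, {0, 1, 2, 3, 4, 5, 6}.

12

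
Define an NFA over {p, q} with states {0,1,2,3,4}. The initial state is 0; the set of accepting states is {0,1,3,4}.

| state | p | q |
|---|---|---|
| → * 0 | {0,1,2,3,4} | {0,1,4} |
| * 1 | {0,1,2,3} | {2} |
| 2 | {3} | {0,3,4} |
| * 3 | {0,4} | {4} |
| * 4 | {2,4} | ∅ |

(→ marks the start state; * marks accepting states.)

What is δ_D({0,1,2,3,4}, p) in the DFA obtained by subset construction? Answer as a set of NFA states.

{0,1,2,3,4}

δ(0,p) = {0,1,2,3,4}; δ(1,p) = {0,1,2,3}; δ(2,p) = {3}; δ(3,p) = {0,4}; δ(4,p) = {2,4}.
Union: {0,1,2,3,4}.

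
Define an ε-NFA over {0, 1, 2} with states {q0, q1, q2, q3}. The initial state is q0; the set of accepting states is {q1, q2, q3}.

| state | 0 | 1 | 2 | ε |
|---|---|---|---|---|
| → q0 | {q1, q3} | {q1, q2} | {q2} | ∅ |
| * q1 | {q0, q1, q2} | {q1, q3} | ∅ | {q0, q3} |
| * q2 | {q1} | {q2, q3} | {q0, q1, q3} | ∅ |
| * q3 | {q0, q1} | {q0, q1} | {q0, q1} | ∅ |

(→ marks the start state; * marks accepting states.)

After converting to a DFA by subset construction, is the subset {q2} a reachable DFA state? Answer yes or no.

yes

Start state of the DFA: {q0} (ε-closure of the NFA start).
{q0} --0--> {q0, q1, q3}  [new]
{q0} --1--> {q0, q1, q2, q3}  [new]
{q0} --2--> {q2}  [new]
{q0, q1, q3} --0--> {q0, q1, q2, q3}  [seen]
{q0, q1, q3} --1--> {q0, q1, q2, q3}  [seen]
{q0, q1, q3} --2--> {q0, q1, q2, q3}  [seen]
{q0, q1, q2, q3} --0--> {q0, q1, q2, q3}  [seen]
{q0, q1, q2, q3} --1--> {q0, q1, q2, q3}  [seen]
{q0, q1, q2, q3} --2--> {q0, q1, q2, q3}  [seen]
{q2} --0--> {q0, q1, q3}  [seen]
{q2} --1--> {q2, q3}  [new]
{q2} --2--> {q0, q1, q3}  [seen]
{q2, q3} --0--> {q0, q1, q3}  [seen]
{q2, q3} --1--> {q0, q1, q2, q3}  [seen]
{q2, q3} --2--> {q0, q1, q3}  [seen]
Reachable DFA states: {q0}, {q0, q1, q3}, {q0, q1, q2, q3}, {q2}, {q2, q3}.
{q2} is among them.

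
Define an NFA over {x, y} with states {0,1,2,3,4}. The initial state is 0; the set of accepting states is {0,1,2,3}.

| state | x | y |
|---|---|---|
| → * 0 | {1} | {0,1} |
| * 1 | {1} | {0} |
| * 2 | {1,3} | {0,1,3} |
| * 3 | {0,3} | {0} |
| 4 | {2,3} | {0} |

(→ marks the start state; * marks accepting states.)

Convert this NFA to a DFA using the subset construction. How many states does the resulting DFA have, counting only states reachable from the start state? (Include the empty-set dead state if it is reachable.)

Start state of the DFA: {0}.
{0} --x--> {1}  [new]
{0} --y--> {0,1}  [new]
{1} --x--> {1}  [seen]
{1} --y--> {0}  [seen]
{0,1} --x--> {1}  [seen]
{0,1} --y--> {0,1}  [seen]
Reachable DFA states: {0}, {1}, {0,1}.

3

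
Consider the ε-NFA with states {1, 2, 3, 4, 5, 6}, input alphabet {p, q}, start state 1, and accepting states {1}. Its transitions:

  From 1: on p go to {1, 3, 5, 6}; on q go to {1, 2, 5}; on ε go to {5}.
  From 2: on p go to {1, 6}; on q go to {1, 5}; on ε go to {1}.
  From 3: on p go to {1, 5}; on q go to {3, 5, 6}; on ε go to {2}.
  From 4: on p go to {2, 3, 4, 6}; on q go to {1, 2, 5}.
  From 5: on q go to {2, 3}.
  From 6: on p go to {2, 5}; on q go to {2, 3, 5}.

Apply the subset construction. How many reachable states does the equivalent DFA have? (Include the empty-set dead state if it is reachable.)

3

Start state of the DFA: {1, 5} (ε-closure of the NFA start).
{1, 5} --p--> {1, 2, 3, 5, 6}  [new]
{1, 5} --q--> {1, 2, 3, 5}  [new]
{1, 2, 3, 5, 6} --p--> {1, 2, 3, 5, 6}  [seen]
{1, 2, 3, 5, 6} --q--> {1, 2, 3, 5, 6}  [seen]
{1, 2, 3, 5} --p--> {1, 2, 3, 5, 6}  [seen]
{1, 2, 3, 5} --q--> {1, 2, 3, 5, 6}  [seen]
Reachable DFA states: {1, 5}, {1, 2, 3, 5, 6}, {1, 2, 3, 5}.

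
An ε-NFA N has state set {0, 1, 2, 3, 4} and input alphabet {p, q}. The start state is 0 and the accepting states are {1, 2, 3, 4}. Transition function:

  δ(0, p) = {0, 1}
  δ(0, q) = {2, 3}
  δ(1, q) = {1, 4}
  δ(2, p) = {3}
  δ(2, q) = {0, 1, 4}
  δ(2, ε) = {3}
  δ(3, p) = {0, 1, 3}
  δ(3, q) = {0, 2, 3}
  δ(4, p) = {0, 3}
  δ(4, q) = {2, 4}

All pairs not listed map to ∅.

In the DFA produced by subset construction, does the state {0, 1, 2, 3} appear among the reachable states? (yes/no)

no

Start state of the DFA: {0} (ε-closure of the NFA start).
{0} --p--> {0, 1}  [new]
{0} --q--> {2, 3}  [new]
{0, 1} --p--> {0, 1}  [seen]
{0, 1} --q--> {1, 2, 3, 4}  [new]
{2, 3} --p--> {0, 1, 3}  [new]
{2, 3} --q--> {0, 1, 2, 3, 4}  [new]
{1, 2, 3, 4} --p--> {0, 1, 3}  [seen]
{1, 2, 3, 4} --q--> {0, 1, 2, 3, 4}  [seen]
{0, 1, 3} --p--> {0, 1, 3}  [seen]
{0, 1, 3} --q--> {0, 1, 2, 3, 4}  [seen]
{0, 1, 2, 3, 4} --p--> {0, 1, 3}  [seen]
{0, 1, 2, 3, 4} --q--> {0, 1, 2, 3, 4}  [seen]
Reachable DFA states: {0}, {0, 1}, {2, 3}, {1, 2, 3, 4}, {0, 1, 3}, {0, 1, 2, 3, 4}.
{0, 1, 2, 3} is not among them.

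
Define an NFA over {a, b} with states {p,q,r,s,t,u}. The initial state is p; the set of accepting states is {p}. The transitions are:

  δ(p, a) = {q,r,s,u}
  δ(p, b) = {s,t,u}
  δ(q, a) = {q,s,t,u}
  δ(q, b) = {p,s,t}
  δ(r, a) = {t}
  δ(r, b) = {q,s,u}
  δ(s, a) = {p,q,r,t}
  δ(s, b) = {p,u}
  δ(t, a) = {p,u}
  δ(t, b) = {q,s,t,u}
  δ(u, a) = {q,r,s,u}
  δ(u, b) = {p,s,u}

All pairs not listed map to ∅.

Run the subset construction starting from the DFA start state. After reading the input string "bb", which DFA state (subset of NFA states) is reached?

Start: {p}.
δ(p,b) = {s,t,u}.
Union: {s,t,u}.
After b: {s,t,u}.
δ(s,b) = {p,u}; δ(t,b) = {q,s,t,u}; δ(u,b) = {p,s,u}.
Union: {p,q,s,t,u}.
After b: {p,q,s,t,u}.

{p,q,s,t,u}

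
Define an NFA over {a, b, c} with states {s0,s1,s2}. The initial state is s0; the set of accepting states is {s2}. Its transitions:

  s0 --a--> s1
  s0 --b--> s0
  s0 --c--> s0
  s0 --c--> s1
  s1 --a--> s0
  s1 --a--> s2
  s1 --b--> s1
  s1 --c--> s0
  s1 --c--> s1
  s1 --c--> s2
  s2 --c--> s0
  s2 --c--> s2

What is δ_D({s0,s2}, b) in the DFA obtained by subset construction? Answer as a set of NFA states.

{s0}

δ(s0,b) = {s0}; δ(s2,b) = ∅.
Union: {s0}.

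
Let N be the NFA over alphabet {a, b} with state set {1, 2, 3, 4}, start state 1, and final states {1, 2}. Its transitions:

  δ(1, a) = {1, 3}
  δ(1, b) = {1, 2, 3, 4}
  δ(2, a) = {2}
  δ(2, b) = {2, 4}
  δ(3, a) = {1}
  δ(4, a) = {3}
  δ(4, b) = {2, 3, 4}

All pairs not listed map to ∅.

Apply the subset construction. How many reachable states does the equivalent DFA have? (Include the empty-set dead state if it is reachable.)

Start state of the DFA: {1}.
{1} --a--> {1, 3}  [new]
{1} --b--> {1, 2, 3, 4}  [new]
{1, 3} --a--> {1, 3}  [seen]
{1, 3} --b--> {1, 2, 3, 4}  [seen]
{1, 2, 3, 4} --a--> {1, 2, 3}  [new]
{1, 2, 3, 4} --b--> {1, 2, 3, 4}  [seen]
{1, 2, 3} --a--> {1, 2, 3}  [seen]
{1, 2, 3} --b--> {1, 2, 3, 4}  [seen]
Reachable DFA states: {1}, {1, 3}, {1, 2, 3, 4}, {1, 2, 3}.

4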